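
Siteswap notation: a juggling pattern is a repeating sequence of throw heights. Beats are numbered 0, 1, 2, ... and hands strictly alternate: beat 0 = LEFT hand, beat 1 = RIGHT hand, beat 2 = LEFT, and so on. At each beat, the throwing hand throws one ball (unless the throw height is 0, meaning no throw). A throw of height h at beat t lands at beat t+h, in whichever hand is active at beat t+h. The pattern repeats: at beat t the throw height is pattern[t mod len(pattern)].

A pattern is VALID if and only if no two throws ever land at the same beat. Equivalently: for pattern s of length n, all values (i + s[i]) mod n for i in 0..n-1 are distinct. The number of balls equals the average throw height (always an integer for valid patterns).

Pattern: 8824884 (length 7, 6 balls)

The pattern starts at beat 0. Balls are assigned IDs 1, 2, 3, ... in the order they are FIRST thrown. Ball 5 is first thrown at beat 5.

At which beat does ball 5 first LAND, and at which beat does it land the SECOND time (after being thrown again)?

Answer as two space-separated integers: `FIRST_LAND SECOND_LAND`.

Beat 0 (L): throw ball1 h=8 -> lands@8:L; in-air after throw: [b1@8:L]
Beat 1 (R): throw ball2 h=8 -> lands@9:R; in-air after throw: [b1@8:L b2@9:R]
Beat 2 (L): throw ball3 h=2 -> lands@4:L; in-air after throw: [b3@4:L b1@8:L b2@9:R]
Beat 3 (R): throw ball4 h=4 -> lands@7:R; in-air after throw: [b3@4:L b4@7:R b1@8:L b2@9:R]
Beat 4 (L): throw ball3 h=8 -> lands@12:L; in-air after throw: [b4@7:R b1@8:L b2@9:R b3@12:L]
Beat 5 (R): throw ball5 h=8 -> lands@13:R; in-air after throw: [b4@7:R b1@8:L b2@9:R b3@12:L b5@13:R]
Beat 6 (L): throw ball6 h=4 -> lands@10:L; in-air after throw: [b4@7:R b1@8:L b2@9:R b6@10:L b3@12:L b5@13:R]
Beat 7 (R): throw ball4 h=8 -> lands@15:R; in-air after throw: [b1@8:L b2@9:R b6@10:L b3@12:L b5@13:R b4@15:R]
Beat 8 (L): throw ball1 h=8 -> lands@16:L; in-air after throw: [b2@9:R b6@10:L b3@12:L b5@13:R b4@15:R b1@16:L]
Beat 9 (R): throw ball2 h=2 -> lands@11:R; in-air after throw: [b6@10:L b2@11:R b3@12:L b5@13:R b4@15:R b1@16:L]
Beat 10 (L): throw ball6 h=4 -> lands@14:L; in-air after throw: [b2@11:R b3@12:L b5@13:R b6@14:L b4@15:R b1@16:L]
Beat 11 (R): throw ball2 h=8 -> lands@19:R; in-air after throw: [b3@12:L b5@13:R b6@14:L b4@15:R b1@16:L b2@19:R]
Beat 12 (L): throw ball3 h=8 -> lands@20:L; in-air after throw: [b5@13:R b6@14:L b4@15:R b1@16:L b2@19:R b3@20:L]
Beat 13 (R): throw ball5 h=4 -> lands@17:R; in-air after throw: [b6@14:L b4@15:R b1@16:L b5@17:R b2@19:R b3@20:L]
Ball 5: thrown@5 h=8 -> first land @13; rethrown@13 h=4 -> second land @17

Answer: 13 17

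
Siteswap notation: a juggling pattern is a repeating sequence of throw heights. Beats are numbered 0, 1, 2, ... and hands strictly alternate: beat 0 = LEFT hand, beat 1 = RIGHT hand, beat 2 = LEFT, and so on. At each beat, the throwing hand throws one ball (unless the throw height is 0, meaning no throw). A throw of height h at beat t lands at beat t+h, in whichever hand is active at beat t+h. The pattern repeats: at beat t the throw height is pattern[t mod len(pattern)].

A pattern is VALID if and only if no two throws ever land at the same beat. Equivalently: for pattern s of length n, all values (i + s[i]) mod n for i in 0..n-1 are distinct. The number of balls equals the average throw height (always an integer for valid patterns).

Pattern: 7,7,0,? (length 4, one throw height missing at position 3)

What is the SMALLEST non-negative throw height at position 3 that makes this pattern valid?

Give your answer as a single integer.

i=0: (0 + 7) mod 4 = 3
i=1: (1 + 7) mod 4 = 0
i=2: (2 + 0) mod 4 = 2
i=3: s[i]=? (unknown)
Known residues: [0, 2, 3]; need a permutation of 0..3, so missing residue r = 1
Need (3 + s) mod 4 = 1; smallest s = (1 - 3) mod 4 = 2

Answer: 2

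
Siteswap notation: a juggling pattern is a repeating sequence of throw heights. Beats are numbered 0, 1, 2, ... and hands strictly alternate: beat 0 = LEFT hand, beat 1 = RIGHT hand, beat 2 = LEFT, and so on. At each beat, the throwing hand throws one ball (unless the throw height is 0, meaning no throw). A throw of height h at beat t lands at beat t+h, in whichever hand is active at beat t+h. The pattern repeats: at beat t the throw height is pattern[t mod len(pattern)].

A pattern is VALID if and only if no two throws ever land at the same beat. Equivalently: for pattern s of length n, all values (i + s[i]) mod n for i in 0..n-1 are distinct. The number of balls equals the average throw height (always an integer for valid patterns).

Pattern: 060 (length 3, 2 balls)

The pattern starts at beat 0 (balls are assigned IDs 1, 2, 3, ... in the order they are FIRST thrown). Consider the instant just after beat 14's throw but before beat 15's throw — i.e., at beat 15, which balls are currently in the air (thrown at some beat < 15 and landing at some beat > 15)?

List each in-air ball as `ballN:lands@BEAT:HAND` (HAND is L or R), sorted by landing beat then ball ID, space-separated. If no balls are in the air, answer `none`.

Beat 1 (R): throw ball1 h=6 -> lands@7:R; in-air after throw: [b1@7:R]
Beat 4 (L): throw ball2 h=6 -> lands@10:L; in-air after throw: [b1@7:R b2@10:L]
Beat 7 (R): throw ball1 h=6 -> lands@13:R; in-air after throw: [b2@10:L b1@13:R]
Beat 10 (L): throw ball2 h=6 -> lands@16:L; in-air after throw: [b1@13:R b2@16:L]
Beat 13 (R): throw ball1 h=6 -> lands@19:R; in-air after throw: [b2@16:L b1@19:R]

Answer: ball2:lands@16:L ball1:lands@19:R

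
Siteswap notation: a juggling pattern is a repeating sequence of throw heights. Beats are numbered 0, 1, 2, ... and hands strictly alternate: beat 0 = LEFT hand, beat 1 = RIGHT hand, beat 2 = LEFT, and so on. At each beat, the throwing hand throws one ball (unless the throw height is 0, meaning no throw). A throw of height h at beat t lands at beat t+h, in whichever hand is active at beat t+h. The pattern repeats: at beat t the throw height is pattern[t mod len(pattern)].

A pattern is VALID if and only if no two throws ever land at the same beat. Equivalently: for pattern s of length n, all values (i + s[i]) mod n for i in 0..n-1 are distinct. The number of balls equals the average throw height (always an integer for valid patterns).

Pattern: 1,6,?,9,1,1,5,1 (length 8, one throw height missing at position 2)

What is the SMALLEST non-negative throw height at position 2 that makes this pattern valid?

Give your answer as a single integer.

i=0: (0 + 1) mod 8 = 1
i=1: (1 + 6) mod 8 = 7
i=2: s[i]=? (unknown)
i=3: (3 + 9) mod 8 = 4
i=4: (4 + 1) mod 8 = 5
i=5: (5 + 1) mod 8 = 6
i=6: (6 + 5) mod 8 = 3
i=7: (7 + 1) mod 8 = 0
Known residues: [0, 1, 3, 4, 5, 6, 7]; need a permutation of 0..7, so missing residue r = 2
Need (2 + s) mod 8 = 2; smallest s = (2 - 2) mod 8 = 0

Answer: 0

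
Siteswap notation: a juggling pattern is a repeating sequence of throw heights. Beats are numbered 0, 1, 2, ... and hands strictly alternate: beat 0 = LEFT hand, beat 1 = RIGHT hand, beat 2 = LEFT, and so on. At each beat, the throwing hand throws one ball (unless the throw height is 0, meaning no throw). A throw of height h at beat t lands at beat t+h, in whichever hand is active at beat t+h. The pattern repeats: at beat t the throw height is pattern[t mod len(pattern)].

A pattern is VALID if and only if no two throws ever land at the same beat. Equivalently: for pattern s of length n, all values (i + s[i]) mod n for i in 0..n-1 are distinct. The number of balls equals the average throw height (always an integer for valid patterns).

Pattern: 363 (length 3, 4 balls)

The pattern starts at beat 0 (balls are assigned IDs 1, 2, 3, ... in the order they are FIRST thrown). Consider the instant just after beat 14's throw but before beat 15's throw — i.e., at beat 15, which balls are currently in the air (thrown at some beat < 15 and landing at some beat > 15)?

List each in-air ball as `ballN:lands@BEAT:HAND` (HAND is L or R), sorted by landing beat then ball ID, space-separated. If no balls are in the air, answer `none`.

Beat 0 (L): throw ball1 h=3 -> lands@3:R; in-air after throw: [b1@3:R]
Beat 1 (R): throw ball2 h=6 -> lands@7:R; in-air after throw: [b1@3:R b2@7:R]
Beat 2 (L): throw ball3 h=3 -> lands@5:R; in-air after throw: [b1@3:R b3@5:R b2@7:R]
Beat 3 (R): throw ball1 h=3 -> lands@6:L; in-air after throw: [b3@5:R b1@6:L b2@7:R]
Beat 4 (L): throw ball4 h=6 -> lands@10:L; in-air after throw: [b3@5:R b1@6:L b2@7:R b4@10:L]
Beat 5 (R): throw ball3 h=3 -> lands@8:L; in-air after throw: [b1@6:L b2@7:R b3@8:L b4@10:L]
Beat 6 (L): throw ball1 h=3 -> lands@9:R; in-air after throw: [b2@7:R b3@8:L b1@9:R b4@10:L]
Beat 7 (R): throw ball2 h=6 -> lands@13:R; in-air after throw: [b3@8:L b1@9:R b4@10:L b2@13:R]
Beat 8 (L): throw ball3 h=3 -> lands@11:R; in-air after throw: [b1@9:R b4@10:L b3@11:R b2@13:R]
Beat 9 (R): throw ball1 h=3 -> lands@12:L; in-air after throw: [b4@10:L b3@11:R b1@12:L b2@13:R]
Beat 10 (L): throw ball4 h=6 -> lands@16:L; in-air after throw: [b3@11:R b1@12:L b2@13:R b4@16:L]
Beat 11 (R): throw ball3 h=3 -> lands@14:L; in-air after throw: [b1@12:L b2@13:R b3@14:L b4@16:L]
Beat 12 (L): throw ball1 h=3 -> lands@15:R; in-air after throw: [b2@13:R b3@14:L b1@15:R b4@16:L]
Beat 13 (R): throw ball2 h=6 -> lands@19:R; in-air after throw: [b3@14:L b1@15:R b4@16:L b2@19:R]
Beat 14 (L): throw ball3 h=3 -> lands@17:R; in-air after throw: [b1@15:R b4@16:L b3@17:R b2@19:R]
Beat 15 (R): throw ball1 h=3 -> lands@18:L; in-air after throw: [b4@16:L b3@17:R b1@18:L b2@19:R]

Answer: ball4:lands@16:L ball3:lands@17:R ball2:lands@19:R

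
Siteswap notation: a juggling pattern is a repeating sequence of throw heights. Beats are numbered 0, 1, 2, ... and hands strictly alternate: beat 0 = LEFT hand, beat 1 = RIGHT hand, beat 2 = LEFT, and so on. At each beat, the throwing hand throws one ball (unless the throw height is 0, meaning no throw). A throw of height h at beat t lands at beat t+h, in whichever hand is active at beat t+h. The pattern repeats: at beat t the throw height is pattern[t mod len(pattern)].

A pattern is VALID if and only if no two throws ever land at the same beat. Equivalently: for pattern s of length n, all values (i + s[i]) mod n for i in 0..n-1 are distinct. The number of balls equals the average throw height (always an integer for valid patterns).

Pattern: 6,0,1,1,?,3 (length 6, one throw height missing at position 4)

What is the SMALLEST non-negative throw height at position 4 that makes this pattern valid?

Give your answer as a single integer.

Answer: 1

Derivation:
i=0: (0 + 6) mod 6 = 0
i=1: (1 + 0) mod 6 = 1
i=2: (2 + 1) mod 6 = 3
i=3: (3 + 1) mod 6 = 4
i=4: s[i]=? (unknown)
i=5: (5 + 3) mod 6 = 2
Known residues: [0, 1, 2, 3, 4]; need a permutation of 0..5, so missing residue r = 5
Need (4 + s) mod 6 = 5; smallest s = (5 - 4) mod 6 = 1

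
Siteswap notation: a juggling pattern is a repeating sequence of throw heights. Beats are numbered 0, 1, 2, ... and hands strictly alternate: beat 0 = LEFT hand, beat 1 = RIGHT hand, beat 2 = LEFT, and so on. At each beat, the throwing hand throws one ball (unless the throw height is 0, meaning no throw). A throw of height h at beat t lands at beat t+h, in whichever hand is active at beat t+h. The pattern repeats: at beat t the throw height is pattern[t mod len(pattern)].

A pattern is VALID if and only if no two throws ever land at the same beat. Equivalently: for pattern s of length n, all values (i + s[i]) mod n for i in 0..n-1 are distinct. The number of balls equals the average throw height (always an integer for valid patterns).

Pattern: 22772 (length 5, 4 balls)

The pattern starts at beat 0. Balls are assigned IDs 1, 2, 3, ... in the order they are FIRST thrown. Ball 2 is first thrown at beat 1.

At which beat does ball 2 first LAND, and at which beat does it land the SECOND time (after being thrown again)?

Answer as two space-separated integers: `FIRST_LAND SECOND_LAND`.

Answer: 3 10

Derivation:
Beat 0 (L): throw ball1 h=2 -> lands@2:L; in-air after throw: [b1@2:L]
Beat 1 (R): throw ball2 h=2 -> lands@3:R; in-air after throw: [b1@2:L b2@3:R]
Beat 2 (L): throw ball1 h=7 -> lands@9:R; in-air after throw: [b2@3:R b1@9:R]
Beat 3 (R): throw ball2 h=7 -> lands@10:L; in-air after throw: [b1@9:R b2@10:L]
Beat 4 (L): throw ball3 h=2 -> lands@6:L; in-air after throw: [b3@6:L b1@9:R b2@10:L]
Beat 5 (R): throw ball4 h=2 -> lands@7:R; in-air after throw: [b3@6:L b4@7:R b1@9:R b2@10:L]
Beat 6 (L): throw ball3 h=2 -> lands@8:L; in-air after throw: [b4@7:R b3@8:L b1@9:R b2@10:L]
Beat 7 (R): throw ball4 h=7 -> lands@14:L; in-air after throw: [b3@8:L b1@9:R b2@10:L b4@14:L]
Beat 8 (L): throw ball3 h=7 -> lands@15:R; in-air after throw: [b1@9:R b2@10:L b4@14:L b3@15:R]
Beat 9 (R): throw ball1 h=2 -> lands@11:R; in-air after throw: [b2@10:L b1@11:R b4@14:L b3@15:R]
Beat 10 (L): throw ball2 h=2 -> lands@12:L; in-air after throw: [b1@11:R b2@12:L b4@14:L b3@15:R]
Ball 2: thrown@1 h=2 -> first land @3; rethrown@3 h=7 -> second land @10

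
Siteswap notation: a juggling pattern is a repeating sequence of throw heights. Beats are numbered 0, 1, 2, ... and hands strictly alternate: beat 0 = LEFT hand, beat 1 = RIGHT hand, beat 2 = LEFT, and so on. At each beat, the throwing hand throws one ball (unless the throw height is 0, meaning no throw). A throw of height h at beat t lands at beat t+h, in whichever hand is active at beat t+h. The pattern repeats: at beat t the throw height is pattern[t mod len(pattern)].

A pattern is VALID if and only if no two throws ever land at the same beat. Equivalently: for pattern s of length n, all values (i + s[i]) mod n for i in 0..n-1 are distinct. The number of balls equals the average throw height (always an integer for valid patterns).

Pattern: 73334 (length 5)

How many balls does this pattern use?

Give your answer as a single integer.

Pattern = [7, 3, 3, 3, 4], length n = 5
  position 0: throw height = 7, running sum = 7
  position 1: throw height = 3, running sum = 10
  position 2: throw height = 3, running sum = 13
  position 3: throw height = 3, running sum = 16
  position 4: throw height = 4, running sum = 20
Total sum = 20; balls = sum / n = 20 / 5 = 4

Answer: 4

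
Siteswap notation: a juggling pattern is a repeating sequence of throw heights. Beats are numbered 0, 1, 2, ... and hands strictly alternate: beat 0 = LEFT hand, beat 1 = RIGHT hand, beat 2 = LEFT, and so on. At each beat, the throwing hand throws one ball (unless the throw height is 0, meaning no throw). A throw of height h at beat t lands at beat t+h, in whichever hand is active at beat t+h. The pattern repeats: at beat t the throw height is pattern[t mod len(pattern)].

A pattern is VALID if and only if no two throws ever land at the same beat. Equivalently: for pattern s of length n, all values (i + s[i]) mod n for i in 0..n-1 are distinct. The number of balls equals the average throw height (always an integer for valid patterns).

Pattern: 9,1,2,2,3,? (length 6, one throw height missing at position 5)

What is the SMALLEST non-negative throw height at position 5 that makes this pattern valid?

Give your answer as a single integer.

Answer: 1

Derivation:
i=0: (0 + 9) mod 6 = 3
i=1: (1 + 1) mod 6 = 2
i=2: (2 + 2) mod 6 = 4
i=3: (3 + 2) mod 6 = 5
i=4: (4 + 3) mod 6 = 1
i=5: s[i]=? (unknown)
Known residues: [1, 2, 3, 4, 5]; need a permutation of 0..5, so missing residue r = 0
Need (5 + s) mod 6 = 0; smallest s = (0 - 5) mod 6 = 1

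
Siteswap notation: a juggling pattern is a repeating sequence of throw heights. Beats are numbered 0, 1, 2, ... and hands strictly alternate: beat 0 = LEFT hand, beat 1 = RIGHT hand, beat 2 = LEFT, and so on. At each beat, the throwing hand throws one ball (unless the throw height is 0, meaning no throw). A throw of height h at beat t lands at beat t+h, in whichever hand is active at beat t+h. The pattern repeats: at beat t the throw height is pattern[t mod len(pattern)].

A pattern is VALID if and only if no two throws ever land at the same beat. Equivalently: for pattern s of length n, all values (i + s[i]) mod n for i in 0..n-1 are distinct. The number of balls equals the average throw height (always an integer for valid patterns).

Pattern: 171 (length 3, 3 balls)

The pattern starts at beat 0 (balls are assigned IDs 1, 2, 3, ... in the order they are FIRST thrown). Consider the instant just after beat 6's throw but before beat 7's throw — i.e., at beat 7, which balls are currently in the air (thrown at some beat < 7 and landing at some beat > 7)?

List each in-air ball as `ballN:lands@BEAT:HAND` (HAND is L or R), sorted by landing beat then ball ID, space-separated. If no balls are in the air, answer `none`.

Answer: ball1:lands@8:L ball2:lands@11:R

Derivation:
Beat 0 (L): throw ball1 h=1 -> lands@1:R; in-air after throw: [b1@1:R]
Beat 1 (R): throw ball1 h=7 -> lands@8:L; in-air after throw: [b1@8:L]
Beat 2 (L): throw ball2 h=1 -> lands@3:R; in-air after throw: [b2@3:R b1@8:L]
Beat 3 (R): throw ball2 h=1 -> lands@4:L; in-air after throw: [b2@4:L b1@8:L]
Beat 4 (L): throw ball2 h=7 -> lands@11:R; in-air after throw: [b1@8:L b2@11:R]
Beat 5 (R): throw ball3 h=1 -> lands@6:L; in-air after throw: [b3@6:L b1@8:L b2@11:R]
Beat 6 (L): throw ball3 h=1 -> lands@7:R; in-air after throw: [b3@7:R b1@8:L b2@11:R]
Beat 7 (R): throw ball3 h=7 -> lands@14:L; in-air after throw: [b1@8:L b2@11:R b3@14:L]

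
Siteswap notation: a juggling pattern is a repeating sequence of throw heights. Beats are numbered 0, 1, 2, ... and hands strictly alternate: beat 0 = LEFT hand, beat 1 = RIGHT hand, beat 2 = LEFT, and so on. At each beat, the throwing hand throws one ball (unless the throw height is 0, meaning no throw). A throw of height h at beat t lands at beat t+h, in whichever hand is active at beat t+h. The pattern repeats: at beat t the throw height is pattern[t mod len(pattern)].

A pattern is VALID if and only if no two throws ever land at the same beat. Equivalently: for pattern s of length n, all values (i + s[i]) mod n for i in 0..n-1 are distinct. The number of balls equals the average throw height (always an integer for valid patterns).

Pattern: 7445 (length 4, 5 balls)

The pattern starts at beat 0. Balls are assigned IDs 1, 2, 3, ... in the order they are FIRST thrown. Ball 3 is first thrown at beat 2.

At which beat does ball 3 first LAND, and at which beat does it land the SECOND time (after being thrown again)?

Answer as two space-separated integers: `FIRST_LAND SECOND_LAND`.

Beat 0 (L): throw ball1 h=7 -> lands@7:R; in-air after throw: [b1@7:R]
Beat 1 (R): throw ball2 h=4 -> lands@5:R; in-air after throw: [b2@5:R b1@7:R]
Beat 2 (L): throw ball3 h=4 -> lands@6:L; in-air after throw: [b2@5:R b3@6:L b1@7:R]
Beat 3 (R): throw ball4 h=5 -> lands@8:L; in-air after throw: [b2@5:R b3@6:L b1@7:R b4@8:L]
Beat 4 (L): throw ball5 h=7 -> lands@11:R; in-air after throw: [b2@5:R b3@6:L b1@7:R b4@8:L b5@11:R]
Beat 5 (R): throw ball2 h=4 -> lands@9:R; in-air after throw: [b3@6:L b1@7:R b4@8:L b2@9:R b5@11:R]
Beat 6 (L): throw ball3 h=4 -> lands@10:L; in-air after throw: [b1@7:R b4@8:L b2@9:R b3@10:L b5@11:R]
Beat 7 (R): throw ball1 h=5 -> lands@12:L; in-air after throw: [b4@8:L b2@9:R b3@10:L b5@11:R b1@12:L]
Beat 8 (L): throw ball4 h=7 -> lands@15:R; in-air after throw: [b2@9:R b3@10:L b5@11:R b1@12:L b4@15:R]
Beat 9 (R): throw ball2 h=4 -> lands@13:R; in-air after throw: [b3@10:L b5@11:R b1@12:L b2@13:R b4@15:R]
Beat 10 (L): throw ball3 h=4 -> lands@14:L; in-air after throw: [b5@11:R b1@12:L b2@13:R b3@14:L b4@15:R]
Ball 3: thrown@2 h=4 -> first land @6; rethrown@6 h=4 -> second land @10

Answer: 6 10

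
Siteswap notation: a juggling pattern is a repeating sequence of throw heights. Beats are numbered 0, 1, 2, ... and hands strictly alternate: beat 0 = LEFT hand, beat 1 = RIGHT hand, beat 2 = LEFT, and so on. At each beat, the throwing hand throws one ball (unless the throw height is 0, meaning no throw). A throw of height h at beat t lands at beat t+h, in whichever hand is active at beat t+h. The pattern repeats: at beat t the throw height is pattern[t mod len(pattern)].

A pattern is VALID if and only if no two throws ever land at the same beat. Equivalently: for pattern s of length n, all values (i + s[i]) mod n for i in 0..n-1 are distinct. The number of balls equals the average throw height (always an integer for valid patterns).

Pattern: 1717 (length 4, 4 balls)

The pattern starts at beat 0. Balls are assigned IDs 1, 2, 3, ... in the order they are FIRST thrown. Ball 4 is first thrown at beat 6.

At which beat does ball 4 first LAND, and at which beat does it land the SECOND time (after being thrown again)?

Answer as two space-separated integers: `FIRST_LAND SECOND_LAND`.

Beat 0 (L): throw ball1 h=1 -> lands@1:R; in-air after throw: [b1@1:R]
Beat 1 (R): throw ball1 h=7 -> lands@8:L; in-air after throw: [b1@8:L]
Beat 2 (L): throw ball2 h=1 -> lands@3:R; in-air after throw: [b2@3:R b1@8:L]
Beat 3 (R): throw ball2 h=7 -> lands@10:L; in-air after throw: [b1@8:L b2@10:L]
Beat 4 (L): throw ball3 h=1 -> lands@5:R; in-air after throw: [b3@5:R b1@8:L b2@10:L]
Beat 5 (R): throw ball3 h=7 -> lands@12:L; in-air after throw: [b1@8:L b2@10:L b3@12:L]
Beat 6 (L): throw ball4 h=1 -> lands@7:R; in-air after throw: [b4@7:R b1@8:L b2@10:L b3@12:L]
Beat 7 (R): throw ball4 h=7 -> lands@14:L; in-air after throw: [b1@8:L b2@10:L b3@12:L b4@14:L]
Beat 8 (L): throw ball1 h=1 -> lands@9:R; in-air after throw: [b1@9:R b2@10:L b3@12:L b4@14:L]
Beat 9 (R): throw ball1 h=7 -> lands@16:L; in-air after throw: [b2@10:L b3@12:L b4@14:L b1@16:L]
Beat 10 (L): throw ball2 h=1 -> lands@11:R; in-air after throw: [b2@11:R b3@12:L b4@14:L b1@16:L]
Beat 11 (R): throw ball2 h=7 -> lands@18:L; in-air after throw: [b3@12:L b4@14:L b1@16:L b2@18:L]
Beat 12 (L): throw ball3 h=1 -> lands@13:R; in-air after throw: [b3@13:R b4@14:L b1@16:L b2@18:L]
Beat 13 (R): throw ball3 h=7 -> lands@20:L; in-air after throw: [b4@14:L b1@16:L b2@18:L b3@20:L]
Beat 14 (L): throw ball4 h=1 -> lands@15:R; in-air after throw: [b4@15:R b1@16:L b2@18:L b3@20:L]
Ball 4: thrown@6 h=1 -> first land @7; rethrown@7 h=7 -> second land @14

Answer: 7 14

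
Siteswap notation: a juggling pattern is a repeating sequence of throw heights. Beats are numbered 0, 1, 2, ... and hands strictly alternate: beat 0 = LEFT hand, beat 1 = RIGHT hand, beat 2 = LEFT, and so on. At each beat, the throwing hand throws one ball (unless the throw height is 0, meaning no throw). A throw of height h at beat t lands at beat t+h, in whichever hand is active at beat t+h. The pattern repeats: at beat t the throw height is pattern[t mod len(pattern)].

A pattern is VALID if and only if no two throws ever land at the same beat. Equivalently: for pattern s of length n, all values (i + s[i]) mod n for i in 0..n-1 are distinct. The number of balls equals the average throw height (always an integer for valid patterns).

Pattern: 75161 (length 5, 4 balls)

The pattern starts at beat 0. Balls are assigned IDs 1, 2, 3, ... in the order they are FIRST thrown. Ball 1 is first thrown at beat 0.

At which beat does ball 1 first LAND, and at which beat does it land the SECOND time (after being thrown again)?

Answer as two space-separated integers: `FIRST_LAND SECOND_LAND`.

Answer: 7 8

Derivation:
Beat 0 (L): throw ball1 h=7 -> lands@7:R; in-air after throw: [b1@7:R]
Beat 1 (R): throw ball2 h=5 -> lands@6:L; in-air after throw: [b2@6:L b1@7:R]
Beat 2 (L): throw ball3 h=1 -> lands@3:R; in-air after throw: [b3@3:R b2@6:L b1@7:R]
Beat 3 (R): throw ball3 h=6 -> lands@9:R; in-air after throw: [b2@6:L b1@7:R b3@9:R]
Beat 4 (L): throw ball4 h=1 -> lands@5:R; in-air after throw: [b4@5:R b2@6:L b1@7:R b3@9:R]
Beat 5 (R): throw ball4 h=7 -> lands@12:L; in-air after throw: [b2@6:L b1@7:R b3@9:R b4@12:L]
Beat 6 (L): throw ball2 h=5 -> lands@11:R; in-air after throw: [b1@7:R b3@9:R b2@11:R b4@12:L]
Beat 7 (R): throw ball1 h=1 -> lands@8:L; in-air after throw: [b1@8:L b3@9:R b2@11:R b4@12:L]
Beat 8 (L): throw ball1 h=6 -> lands@14:L; in-air after throw: [b3@9:R b2@11:R b4@12:L b1@14:L]
Ball 1: thrown@0 h=7 -> first land @7; rethrown@7 h=1 -> second land @8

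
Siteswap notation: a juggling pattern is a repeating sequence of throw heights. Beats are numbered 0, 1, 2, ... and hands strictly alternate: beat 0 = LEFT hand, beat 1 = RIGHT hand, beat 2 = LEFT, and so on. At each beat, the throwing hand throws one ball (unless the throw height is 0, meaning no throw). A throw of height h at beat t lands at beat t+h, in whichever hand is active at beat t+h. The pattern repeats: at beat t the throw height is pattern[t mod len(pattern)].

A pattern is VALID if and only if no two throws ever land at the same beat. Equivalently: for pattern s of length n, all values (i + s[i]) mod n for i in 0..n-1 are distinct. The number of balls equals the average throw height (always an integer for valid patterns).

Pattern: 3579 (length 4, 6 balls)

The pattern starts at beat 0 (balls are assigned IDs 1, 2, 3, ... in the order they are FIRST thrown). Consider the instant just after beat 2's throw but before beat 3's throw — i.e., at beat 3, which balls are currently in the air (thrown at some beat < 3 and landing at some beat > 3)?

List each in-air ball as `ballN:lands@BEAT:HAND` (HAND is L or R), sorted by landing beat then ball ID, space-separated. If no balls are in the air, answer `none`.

Answer: ball2:lands@6:L ball3:lands@9:R

Derivation:
Beat 0 (L): throw ball1 h=3 -> lands@3:R; in-air after throw: [b1@3:R]
Beat 1 (R): throw ball2 h=5 -> lands@6:L; in-air after throw: [b1@3:R b2@6:L]
Beat 2 (L): throw ball3 h=7 -> lands@9:R; in-air after throw: [b1@3:R b2@6:L b3@9:R]
Beat 3 (R): throw ball1 h=9 -> lands@12:L; in-air after throw: [b2@6:L b3@9:R b1@12:L]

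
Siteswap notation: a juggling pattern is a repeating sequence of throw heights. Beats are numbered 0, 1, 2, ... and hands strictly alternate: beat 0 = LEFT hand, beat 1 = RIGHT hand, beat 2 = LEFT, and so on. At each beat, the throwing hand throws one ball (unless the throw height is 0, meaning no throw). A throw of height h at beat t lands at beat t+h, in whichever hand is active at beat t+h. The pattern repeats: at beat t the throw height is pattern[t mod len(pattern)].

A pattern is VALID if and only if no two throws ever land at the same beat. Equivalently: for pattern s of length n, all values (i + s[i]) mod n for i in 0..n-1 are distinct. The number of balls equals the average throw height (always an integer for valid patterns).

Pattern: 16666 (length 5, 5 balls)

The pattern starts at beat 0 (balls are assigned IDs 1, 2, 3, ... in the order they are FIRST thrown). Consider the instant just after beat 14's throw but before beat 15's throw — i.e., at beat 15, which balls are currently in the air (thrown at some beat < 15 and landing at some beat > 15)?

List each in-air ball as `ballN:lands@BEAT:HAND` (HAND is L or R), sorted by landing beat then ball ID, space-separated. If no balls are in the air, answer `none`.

Beat 0 (L): throw ball1 h=1 -> lands@1:R; in-air after throw: [b1@1:R]
Beat 1 (R): throw ball1 h=6 -> lands@7:R; in-air after throw: [b1@7:R]
Beat 2 (L): throw ball2 h=6 -> lands@8:L; in-air after throw: [b1@7:R b2@8:L]
Beat 3 (R): throw ball3 h=6 -> lands@9:R; in-air after throw: [b1@7:R b2@8:L b3@9:R]
Beat 4 (L): throw ball4 h=6 -> lands@10:L; in-air after throw: [b1@7:R b2@8:L b3@9:R b4@10:L]
Beat 5 (R): throw ball5 h=1 -> lands@6:L; in-air after throw: [b5@6:L b1@7:R b2@8:L b3@9:R b4@10:L]
Beat 6 (L): throw ball5 h=6 -> lands@12:L; in-air after throw: [b1@7:R b2@8:L b3@9:R b4@10:L b5@12:L]
Beat 7 (R): throw ball1 h=6 -> lands@13:R; in-air after throw: [b2@8:L b3@9:R b4@10:L b5@12:L b1@13:R]
Beat 8 (L): throw ball2 h=6 -> lands@14:L; in-air after throw: [b3@9:R b4@10:L b5@12:L b1@13:R b2@14:L]
Beat 9 (R): throw ball3 h=6 -> lands@15:R; in-air after throw: [b4@10:L b5@12:L b1@13:R b2@14:L b3@15:R]
Beat 10 (L): throw ball4 h=1 -> lands@11:R; in-air after throw: [b4@11:R b5@12:L b1@13:R b2@14:L b3@15:R]
Beat 11 (R): throw ball4 h=6 -> lands@17:R; in-air after throw: [b5@12:L b1@13:R b2@14:L b3@15:R b4@17:R]
Beat 12 (L): throw ball5 h=6 -> lands@18:L; in-air after throw: [b1@13:R b2@14:L b3@15:R b4@17:R b5@18:L]
Beat 13 (R): throw ball1 h=6 -> lands@19:R; in-air after throw: [b2@14:L b3@15:R b4@17:R b5@18:L b1@19:R]
Beat 14 (L): throw ball2 h=6 -> lands@20:L; in-air after throw: [b3@15:R b4@17:R b5@18:L b1@19:R b2@20:L]
Beat 15 (R): throw ball3 h=1 -> lands@16:L; in-air after throw: [b3@16:L b4@17:R b5@18:L b1@19:R b2@20:L]

Answer: ball4:lands@17:R ball5:lands@18:L ball1:lands@19:R ball2:lands@20:L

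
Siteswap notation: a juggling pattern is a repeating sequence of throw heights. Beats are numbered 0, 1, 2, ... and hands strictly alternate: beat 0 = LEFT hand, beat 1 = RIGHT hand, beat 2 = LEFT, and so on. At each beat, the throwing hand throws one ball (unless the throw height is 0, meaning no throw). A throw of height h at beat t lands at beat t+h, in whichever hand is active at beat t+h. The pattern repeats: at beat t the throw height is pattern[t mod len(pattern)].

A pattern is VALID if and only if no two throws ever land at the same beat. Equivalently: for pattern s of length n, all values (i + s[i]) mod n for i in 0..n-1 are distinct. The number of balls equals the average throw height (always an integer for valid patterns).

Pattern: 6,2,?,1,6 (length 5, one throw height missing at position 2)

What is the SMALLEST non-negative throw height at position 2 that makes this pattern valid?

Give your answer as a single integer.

i=0: (0 + 6) mod 5 = 1
i=1: (1 + 2) mod 5 = 3
i=2: s[i]=? (unknown)
i=3: (3 + 1) mod 5 = 4
i=4: (4 + 6) mod 5 = 0
Known residues: [0, 1, 3, 4]; need a permutation of 0..4, so missing residue r = 2
Need (2 + s) mod 5 = 2; smallest s = (2 - 2) mod 5 = 0

Answer: 0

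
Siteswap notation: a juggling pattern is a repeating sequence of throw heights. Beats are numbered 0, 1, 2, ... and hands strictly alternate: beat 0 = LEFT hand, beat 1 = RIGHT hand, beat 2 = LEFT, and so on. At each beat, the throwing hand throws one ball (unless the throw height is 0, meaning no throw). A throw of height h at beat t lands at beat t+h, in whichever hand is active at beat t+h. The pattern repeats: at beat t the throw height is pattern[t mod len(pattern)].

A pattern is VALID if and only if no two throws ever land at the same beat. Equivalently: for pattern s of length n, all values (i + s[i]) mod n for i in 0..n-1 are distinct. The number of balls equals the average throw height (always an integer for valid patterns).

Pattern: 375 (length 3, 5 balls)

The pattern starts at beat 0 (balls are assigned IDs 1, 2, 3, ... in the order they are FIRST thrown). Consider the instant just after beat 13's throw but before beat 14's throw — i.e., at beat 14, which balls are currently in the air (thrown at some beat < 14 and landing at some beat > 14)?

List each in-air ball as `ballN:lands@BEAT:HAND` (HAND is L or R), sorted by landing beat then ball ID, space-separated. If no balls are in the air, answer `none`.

Beat 0 (L): throw ball1 h=3 -> lands@3:R; in-air after throw: [b1@3:R]
Beat 1 (R): throw ball2 h=7 -> lands@8:L; in-air after throw: [b1@3:R b2@8:L]
Beat 2 (L): throw ball3 h=5 -> lands@7:R; in-air after throw: [b1@3:R b3@7:R b2@8:L]
Beat 3 (R): throw ball1 h=3 -> lands@6:L; in-air after throw: [b1@6:L b3@7:R b2@8:L]
Beat 4 (L): throw ball4 h=7 -> lands@11:R; in-air after throw: [b1@6:L b3@7:R b2@8:L b4@11:R]
Beat 5 (R): throw ball5 h=5 -> lands@10:L; in-air after throw: [b1@6:L b3@7:R b2@8:L b5@10:L b4@11:R]
Beat 6 (L): throw ball1 h=3 -> lands@9:R; in-air after throw: [b3@7:R b2@8:L b1@9:R b5@10:L b4@11:R]
Beat 7 (R): throw ball3 h=7 -> lands@14:L; in-air after throw: [b2@8:L b1@9:R b5@10:L b4@11:R b3@14:L]
Beat 8 (L): throw ball2 h=5 -> lands@13:R; in-air after throw: [b1@9:R b5@10:L b4@11:R b2@13:R b3@14:L]
Beat 9 (R): throw ball1 h=3 -> lands@12:L; in-air after throw: [b5@10:L b4@11:R b1@12:L b2@13:R b3@14:L]
Beat 10 (L): throw ball5 h=7 -> lands@17:R; in-air after throw: [b4@11:R b1@12:L b2@13:R b3@14:L b5@17:R]
Beat 11 (R): throw ball4 h=5 -> lands@16:L; in-air after throw: [b1@12:L b2@13:R b3@14:L b4@16:L b5@17:R]
Beat 12 (L): throw ball1 h=3 -> lands@15:R; in-air after throw: [b2@13:R b3@14:L b1@15:R b4@16:L b5@17:R]
Beat 13 (R): throw ball2 h=7 -> lands@20:L; in-air after throw: [b3@14:L b1@15:R b4@16:L b5@17:R b2@20:L]
Beat 14 (L): throw ball3 h=5 -> lands@19:R; in-air after throw: [b1@15:R b4@16:L b5@17:R b3@19:R b2@20:L]

Answer: ball1:lands@15:R ball4:lands@16:L ball5:lands@17:R ball2:lands@20:L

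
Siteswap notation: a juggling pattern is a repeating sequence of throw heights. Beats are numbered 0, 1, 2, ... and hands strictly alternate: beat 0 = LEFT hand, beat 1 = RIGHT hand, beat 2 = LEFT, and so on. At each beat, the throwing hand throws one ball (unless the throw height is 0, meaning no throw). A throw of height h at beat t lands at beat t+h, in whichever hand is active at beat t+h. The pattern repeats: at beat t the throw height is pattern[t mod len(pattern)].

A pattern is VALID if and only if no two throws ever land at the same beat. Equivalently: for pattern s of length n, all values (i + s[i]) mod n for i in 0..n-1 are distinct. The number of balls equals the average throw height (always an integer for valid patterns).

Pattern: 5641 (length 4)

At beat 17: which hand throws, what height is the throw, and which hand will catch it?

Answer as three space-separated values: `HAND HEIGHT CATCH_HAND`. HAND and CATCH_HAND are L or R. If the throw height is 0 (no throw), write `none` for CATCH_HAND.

Answer: R 6 R

Derivation:
Beat 17: 17 mod 2 = 1, so hand = R
Throw height = pattern[17 mod 4] = pattern[1] = 6
Lands at beat 17+6=23, 23 mod 2 = 1, so catch hand = R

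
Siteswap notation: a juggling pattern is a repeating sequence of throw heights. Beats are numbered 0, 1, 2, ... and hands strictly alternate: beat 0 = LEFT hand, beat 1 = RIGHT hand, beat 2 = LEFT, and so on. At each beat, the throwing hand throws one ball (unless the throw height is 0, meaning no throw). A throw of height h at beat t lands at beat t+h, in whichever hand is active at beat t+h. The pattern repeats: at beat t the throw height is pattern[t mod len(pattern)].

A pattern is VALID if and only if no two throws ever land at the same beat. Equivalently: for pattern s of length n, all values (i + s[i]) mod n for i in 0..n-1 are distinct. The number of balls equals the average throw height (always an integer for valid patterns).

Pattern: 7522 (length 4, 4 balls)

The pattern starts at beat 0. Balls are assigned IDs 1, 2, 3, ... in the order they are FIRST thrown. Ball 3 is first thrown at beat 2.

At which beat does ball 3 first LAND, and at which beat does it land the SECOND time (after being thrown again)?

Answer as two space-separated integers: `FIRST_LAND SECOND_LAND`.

Answer: 4 11

Derivation:
Beat 0 (L): throw ball1 h=7 -> lands@7:R; in-air after throw: [b1@7:R]
Beat 1 (R): throw ball2 h=5 -> lands@6:L; in-air after throw: [b2@6:L b1@7:R]
Beat 2 (L): throw ball3 h=2 -> lands@4:L; in-air after throw: [b3@4:L b2@6:L b1@7:R]
Beat 3 (R): throw ball4 h=2 -> lands@5:R; in-air after throw: [b3@4:L b4@5:R b2@6:L b1@7:R]
Beat 4 (L): throw ball3 h=7 -> lands@11:R; in-air after throw: [b4@5:R b2@6:L b1@7:R b3@11:R]
Beat 5 (R): throw ball4 h=5 -> lands@10:L; in-air after throw: [b2@6:L b1@7:R b4@10:L b3@11:R]
Beat 6 (L): throw ball2 h=2 -> lands@8:L; in-air after throw: [b1@7:R b2@8:L b4@10:L b3@11:R]
Beat 7 (R): throw ball1 h=2 -> lands@9:R; in-air after throw: [b2@8:L b1@9:R b4@10:L b3@11:R]
Beat 8 (L): throw ball2 h=7 -> lands@15:R; in-air after throw: [b1@9:R b4@10:L b3@11:R b2@15:R]
Beat 9 (R): throw ball1 h=5 -> lands@14:L; in-air after throw: [b4@10:L b3@11:R b1@14:L b2@15:R]
Beat 10 (L): throw ball4 h=2 -> lands@12:L; in-air after throw: [b3@11:R b4@12:L b1@14:L b2@15:R]
Beat 11 (R): throw ball3 h=2 -> lands@13:R; in-air after throw: [b4@12:L b3@13:R b1@14:L b2@15:R]
Ball 3: thrown@2 h=2 -> first land @4; rethrown@4 h=7 -> second land @11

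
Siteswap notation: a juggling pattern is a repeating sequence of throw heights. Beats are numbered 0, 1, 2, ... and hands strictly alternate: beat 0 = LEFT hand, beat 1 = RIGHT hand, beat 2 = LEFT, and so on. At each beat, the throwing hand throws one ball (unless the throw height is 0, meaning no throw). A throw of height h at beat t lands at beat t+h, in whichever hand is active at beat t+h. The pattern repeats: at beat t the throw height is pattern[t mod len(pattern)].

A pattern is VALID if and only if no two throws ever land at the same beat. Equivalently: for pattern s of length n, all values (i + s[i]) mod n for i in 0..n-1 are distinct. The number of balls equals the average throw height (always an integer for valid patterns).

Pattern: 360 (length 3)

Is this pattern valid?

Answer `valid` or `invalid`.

Answer: valid

Derivation:
i=0: (i + s[i]) mod n = (0 + 3) mod 3 = 0
i=1: (i + s[i]) mod n = (1 + 6) mod 3 = 1
i=2: (i + s[i]) mod n = (2 + 0) mod 3 = 2
Residues: [0, 1, 2], distinct: True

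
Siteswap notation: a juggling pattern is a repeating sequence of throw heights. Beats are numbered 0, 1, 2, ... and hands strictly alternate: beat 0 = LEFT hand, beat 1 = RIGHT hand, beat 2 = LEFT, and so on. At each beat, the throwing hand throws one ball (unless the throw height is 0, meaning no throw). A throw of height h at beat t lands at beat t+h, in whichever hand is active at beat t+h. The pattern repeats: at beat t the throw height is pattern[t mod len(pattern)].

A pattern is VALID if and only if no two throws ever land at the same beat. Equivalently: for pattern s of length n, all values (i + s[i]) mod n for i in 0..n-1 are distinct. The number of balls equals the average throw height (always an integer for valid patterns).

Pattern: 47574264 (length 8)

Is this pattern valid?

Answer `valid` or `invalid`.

Answer: invalid

Derivation:
i=0: (i + s[i]) mod n = (0 + 4) mod 8 = 4
i=1: (i + s[i]) mod n = (1 + 7) mod 8 = 0
i=2: (i + s[i]) mod n = (2 + 5) mod 8 = 7
i=3: (i + s[i]) mod n = (3 + 7) mod 8 = 2
i=4: (i + s[i]) mod n = (4 + 4) mod 8 = 0
i=5: (i + s[i]) mod n = (5 + 2) mod 8 = 7
i=6: (i + s[i]) mod n = (6 + 6) mod 8 = 4
i=7: (i + s[i]) mod n = (7 + 4) mod 8 = 3
Residues: [4, 0, 7, 2, 0, 7, 4, 3], distinct: False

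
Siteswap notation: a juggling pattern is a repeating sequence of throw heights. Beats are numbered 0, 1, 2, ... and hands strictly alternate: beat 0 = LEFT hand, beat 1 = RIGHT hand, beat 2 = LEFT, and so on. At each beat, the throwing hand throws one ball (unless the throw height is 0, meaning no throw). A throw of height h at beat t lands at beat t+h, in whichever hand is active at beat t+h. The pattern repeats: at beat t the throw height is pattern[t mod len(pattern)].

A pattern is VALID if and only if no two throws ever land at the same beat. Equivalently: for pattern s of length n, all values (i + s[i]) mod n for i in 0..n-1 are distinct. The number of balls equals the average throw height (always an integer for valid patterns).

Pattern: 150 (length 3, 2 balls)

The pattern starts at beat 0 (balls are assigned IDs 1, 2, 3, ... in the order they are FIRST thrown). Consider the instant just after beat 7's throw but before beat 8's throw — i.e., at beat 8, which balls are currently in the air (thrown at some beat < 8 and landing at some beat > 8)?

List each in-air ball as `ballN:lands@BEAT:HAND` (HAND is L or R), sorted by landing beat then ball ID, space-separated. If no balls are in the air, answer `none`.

Answer: ball2:lands@9:R ball1:lands@12:L

Derivation:
Beat 0 (L): throw ball1 h=1 -> lands@1:R; in-air after throw: [b1@1:R]
Beat 1 (R): throw ball1 h=5 -> lands@6:L; in-air after throw: [b1@6:L]
Beat 3 (R): throw ball2 h=1 -> lands@4:L; in-air after throw: [b2@4:L b1@6:L]
Beat 4 (L): throw ball2 h=5 -> lands@9:R; in-air after throw: [b1@6:L b2@9:R]
Beat 6 (L): throw ball1 h=1 -> lands@7:R; in-air after throw: [b1@7:R b2@9:R]
Beat 7 (R): throw ball1 h=5 -> lands@12:L; in-air after throw: [b2@9:R b1@12:L]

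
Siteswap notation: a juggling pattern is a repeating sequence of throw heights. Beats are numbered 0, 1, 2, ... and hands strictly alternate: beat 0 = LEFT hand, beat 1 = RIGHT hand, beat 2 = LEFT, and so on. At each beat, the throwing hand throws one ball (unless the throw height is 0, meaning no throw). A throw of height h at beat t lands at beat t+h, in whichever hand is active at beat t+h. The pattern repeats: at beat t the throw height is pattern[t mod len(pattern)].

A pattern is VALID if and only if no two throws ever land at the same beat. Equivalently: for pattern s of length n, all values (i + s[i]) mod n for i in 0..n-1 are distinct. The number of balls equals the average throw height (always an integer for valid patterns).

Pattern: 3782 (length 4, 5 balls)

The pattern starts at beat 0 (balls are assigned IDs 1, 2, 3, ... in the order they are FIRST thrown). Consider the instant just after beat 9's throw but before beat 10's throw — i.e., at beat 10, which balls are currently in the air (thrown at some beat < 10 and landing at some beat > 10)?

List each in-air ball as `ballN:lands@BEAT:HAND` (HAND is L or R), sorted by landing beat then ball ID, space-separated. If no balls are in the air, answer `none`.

Beat 0 (L): throw ball1 h=3 -> lands@3:R; in-air after throw: [b1@3:R]
Beat 1 (R): throw ball2 h=7 -> lands@8:L; in-air after throw: [b1@3:R b2@8:L]
Beat 2 (L): throw ball3 h=8 -> lands@10:L; in-air after throw: [b1@3:R b2@8:L b3@10:L]
Beat 3 (R): throw ball1 h=2 -> lands@5:R; in-air after throw: [b1@5:R b2@8:L b3@10:L]
Beat 4 (L): throw ball4 h=3 -> lands@7:R; in-air after throw: [b1@5:R b4@7:R b2@8:L b3@10:L]
Beat 5 (R): throw ball1 h=7 -> lands@12:L; in-air after throw: [b4@7:R b2@8:L b3@10:L b1@12:L]
Beat 6 (L): throw ball5 h=8 -> lands@14:L; in-air after throw: [b4@7:R b2@8:L b3@10:L b1@12:L b5@14:L]
Beat 7 (R): throw ball4 h=2 -> lands@9:R; in-air after throw: [b2@8:L b4@9:R b3@10:L b1@12:L b5@14:L]
Beat 8 (L): throw ball2 h=3 -> lands@11:R; in-air after throw: [b4@9:R b3@10:L b2@11:R b1@12:L b5@14:L]
Beat 9 (R): throw ball4 h=7 -> lands@16:L; in-air after throw: [b3@10:L b2@11:R b1@12:L b5@14:L b4@16:L]
Beat 10 (L): throw ball3 h=8 -> lands@18:L; in-air after throw: [b2@11:R b1@12:L b5@14:L b4@16:L b3@18:L]

Answer: ball2:lands@11:R ball1:lands@12:L ball5:lands@14:L ball4:lands@16:L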